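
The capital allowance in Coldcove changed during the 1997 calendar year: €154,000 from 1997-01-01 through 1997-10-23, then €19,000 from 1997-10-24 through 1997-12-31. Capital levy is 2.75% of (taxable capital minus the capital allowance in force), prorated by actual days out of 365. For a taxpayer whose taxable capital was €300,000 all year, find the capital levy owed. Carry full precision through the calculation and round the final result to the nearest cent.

1997-01-01 to 1997-10-23: 296 days, exemption €154,000 → (€300,000 − €154,000) × 2.75% × 296/365 = €3,256.0000
1997-10-24 to 1997-12-31: 69 days, exemption €19,000 → (€300,000 − €19,000) × 2.75% × 69/365 = €1,460.8151
Total = €4,716.8151

€4,716.82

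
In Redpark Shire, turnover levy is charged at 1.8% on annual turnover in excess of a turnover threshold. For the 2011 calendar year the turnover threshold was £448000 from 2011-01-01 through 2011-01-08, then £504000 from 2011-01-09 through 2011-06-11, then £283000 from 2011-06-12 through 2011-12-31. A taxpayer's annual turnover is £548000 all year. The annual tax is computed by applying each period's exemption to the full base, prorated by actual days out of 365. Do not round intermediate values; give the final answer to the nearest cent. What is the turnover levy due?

£3026.52

2011-01-01 to 2011-01-08: 8 days, exemption £448000 → (£548000 − £448000) × 1.8% × 8/365 = £39.4521
2011-01-09 to 2011-06-11: 154 days, exemption £504000 → (£548000 − £504000) × 1.8% × 154/365 = £334.1589
2011-06-12 to 2011-12-31: 203 days, exemption £283000 → (£548000 − £283000) × 1.8% × 203/365 = £2652.9041
Total = £3026.5151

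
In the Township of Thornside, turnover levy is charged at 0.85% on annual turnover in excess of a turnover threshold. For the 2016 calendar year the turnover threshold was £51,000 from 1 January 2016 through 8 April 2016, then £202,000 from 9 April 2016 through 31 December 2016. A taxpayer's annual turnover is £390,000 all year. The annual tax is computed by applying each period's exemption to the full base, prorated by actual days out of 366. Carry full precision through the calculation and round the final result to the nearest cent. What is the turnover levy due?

1 January – 8 April 2016: 99 days, exemption £51,000 → (£390,000 − £51,000) × 0.85% × 99/366 = £779.4221
9 April – 31 December 2016: 267 days, exemption £202,000 → (£390,000 − £202,000) × 0.85% × 267/366 = £1,165.7541
Total = £1,945.1762

£1,945.18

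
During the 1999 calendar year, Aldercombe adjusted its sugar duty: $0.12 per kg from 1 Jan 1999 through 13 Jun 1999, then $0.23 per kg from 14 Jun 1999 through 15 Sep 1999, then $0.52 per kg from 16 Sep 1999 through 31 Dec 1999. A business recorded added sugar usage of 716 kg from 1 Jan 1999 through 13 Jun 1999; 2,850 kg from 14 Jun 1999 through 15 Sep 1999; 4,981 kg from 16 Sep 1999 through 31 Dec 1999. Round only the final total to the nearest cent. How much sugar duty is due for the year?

$3,331.54

1 Jan – 13 Jun 1999: 716 kg at $0.12/kg → $85.92
14 Jun – 15 Sep 1999: 2,850 kg at $0.23/kg → $655.50
16 Sep – 31 Dec 1999: 4,981 kg at $0.52/kg → $2,590.12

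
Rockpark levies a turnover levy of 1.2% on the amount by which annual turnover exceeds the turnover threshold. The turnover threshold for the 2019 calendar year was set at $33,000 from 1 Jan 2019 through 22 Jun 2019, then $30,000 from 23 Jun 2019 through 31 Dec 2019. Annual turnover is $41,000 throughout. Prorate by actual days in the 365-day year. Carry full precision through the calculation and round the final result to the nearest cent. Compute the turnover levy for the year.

1 Jan – 22 Jun 2019: 173 days, exemption $33,000 → ($41,000 − $33,000) × 1.2% × 173/365 = $45.5014
23 Jun – 31 Dec 2019: 192 days, exemption $30,000 → ($41,000 − $30,000) × 1.2% × 192/365 = $69.4356
Total = $114.9370

$114.94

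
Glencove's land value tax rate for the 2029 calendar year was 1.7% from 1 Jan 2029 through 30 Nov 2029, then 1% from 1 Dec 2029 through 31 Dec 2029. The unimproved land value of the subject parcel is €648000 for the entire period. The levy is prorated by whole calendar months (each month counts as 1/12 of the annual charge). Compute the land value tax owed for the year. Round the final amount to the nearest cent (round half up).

€10638.00

1 Jan – 30 Nov 2029: 11 months at 1.7% → €648000 × 1.7% × 11/12 = €10098.0000
1 Dec – 31 Dec 2029: 1 month at 1% → €648000 × 1% × 1/12 = €540.0000
Total = €10638.0000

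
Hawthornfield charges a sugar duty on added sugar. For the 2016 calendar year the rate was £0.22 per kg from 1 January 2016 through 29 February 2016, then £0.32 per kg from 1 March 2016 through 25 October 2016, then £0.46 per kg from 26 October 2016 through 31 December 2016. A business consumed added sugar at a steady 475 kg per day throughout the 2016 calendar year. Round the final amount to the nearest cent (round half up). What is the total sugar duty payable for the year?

£57237.50

1 January – 29 February 2016: 60 days × 475 kg/day = 28,500 kg at £0.22/kg → £6270.00
1 March – 25 October 2016: 239 days × 475 kg/day = 113,525 kg at £0.32/kg → £36328.00
26 October – 31 December 2016: 67 days × 475 kg/day = 31,825 kg at £0.46/kg → £14639.50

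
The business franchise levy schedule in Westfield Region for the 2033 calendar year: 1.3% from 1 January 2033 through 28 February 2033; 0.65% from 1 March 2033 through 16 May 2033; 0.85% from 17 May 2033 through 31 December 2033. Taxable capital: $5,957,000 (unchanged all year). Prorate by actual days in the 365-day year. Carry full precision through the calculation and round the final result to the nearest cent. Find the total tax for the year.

1 January – 28 February 2033: 59 days at 1.3% → $5,957,000 × 1.3% × 59/365 = $12,517.8603
1 March – 16 May 2033: 77 days at 0.65% → $5,957,000 × 0.65% × 77/365 = $8,168.4342
17 May – 31 December 2033: 229 days at 0.85% → $5,957,000 × 0.85% × 229/365 = $31,767.9466
Total = $52,454.2411

$52,454.24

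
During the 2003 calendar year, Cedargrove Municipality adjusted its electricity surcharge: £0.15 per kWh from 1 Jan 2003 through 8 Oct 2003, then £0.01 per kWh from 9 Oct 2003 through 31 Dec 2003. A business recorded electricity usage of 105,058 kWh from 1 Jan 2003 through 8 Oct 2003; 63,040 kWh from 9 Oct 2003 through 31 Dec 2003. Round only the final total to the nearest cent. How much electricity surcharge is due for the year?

1 Jan – 8 Oct 2003: 105,058 kWh at £0.15/kWh → £15,758.70
9 Oct – 31 Dec 2003: 63,040 kWh at £0.01/kWh → £630.40

£16,389.10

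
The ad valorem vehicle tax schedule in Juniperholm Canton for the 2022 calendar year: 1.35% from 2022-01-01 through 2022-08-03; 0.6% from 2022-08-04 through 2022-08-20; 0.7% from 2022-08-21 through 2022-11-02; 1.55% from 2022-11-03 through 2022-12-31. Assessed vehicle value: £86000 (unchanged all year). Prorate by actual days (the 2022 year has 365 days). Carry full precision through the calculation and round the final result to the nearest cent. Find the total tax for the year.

2022-01-01 to 2022-08-03: 215 days at 1.35% → £86000 × 1.35% × 215/365 = £683.8767
2022-08-04 to 2022-08-20: 17 days at 0.6% → £86000 × 0.6% × 17/365 = £24.0329
2022-08-21 to 2022-11-02: 74 days at 0.7% → £86000 × 0.7% × 74/365 = £122.0493
2022-11-03 to 2022-12-31: 59 days at 1.55% → £86000 × 1.55% × 59/365 = £215.4712
Total = £1045.4301

£1045.43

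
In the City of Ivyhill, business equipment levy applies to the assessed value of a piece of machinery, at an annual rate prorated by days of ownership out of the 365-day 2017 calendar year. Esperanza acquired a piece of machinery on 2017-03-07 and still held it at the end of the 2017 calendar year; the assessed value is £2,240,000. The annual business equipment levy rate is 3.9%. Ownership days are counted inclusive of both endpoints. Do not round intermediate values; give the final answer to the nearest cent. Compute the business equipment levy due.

Days held (2017-03-07 to 2017-12-31): 300 out of 365
Tax = £2,240,000 × 3.9% × 300/365 = £71,802.7397

£71,802.74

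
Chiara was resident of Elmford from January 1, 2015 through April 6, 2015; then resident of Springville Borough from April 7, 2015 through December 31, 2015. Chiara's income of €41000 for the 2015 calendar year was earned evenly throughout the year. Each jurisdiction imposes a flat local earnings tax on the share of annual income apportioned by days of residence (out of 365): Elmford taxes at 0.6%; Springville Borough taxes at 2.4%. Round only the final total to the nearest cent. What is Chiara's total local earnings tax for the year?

Elmford, January 1 – April 6, 2015: 96 days → €41000 × 0.6% × 96/365 = €64.7014
Springville Borough, April 7 – December 31, 2015: 269 days → €41000 × 2.4% × 269/365 = €725.1945
Total = €789.8959

€789.90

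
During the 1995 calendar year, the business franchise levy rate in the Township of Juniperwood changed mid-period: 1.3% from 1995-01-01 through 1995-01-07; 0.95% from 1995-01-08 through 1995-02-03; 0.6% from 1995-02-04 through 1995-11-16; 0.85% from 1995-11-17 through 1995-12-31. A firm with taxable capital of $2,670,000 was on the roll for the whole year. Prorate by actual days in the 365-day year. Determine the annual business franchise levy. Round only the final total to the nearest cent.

1995-01-01 to 1995-01-07: 7 days at 1.3% → $2,670,000 × 1.3% × 7/365 = $665.6712
1995-01-08 to 1995-02-03: 27 days at 0.95% → $2,670,000 × 0.95% × 27/365 = $1,876.3151
1995-02-04 to 1995-11-16: 286 days at 0.6% → $2,670,000 × 0.6% × 286/365 = $12,552.6575
1995-11-17 to 1995-12-31: 45 days at 0.85% → $2,670,000 × 0.85% × 45/365 = $2,798.0137
Total = $17,892.6575

$17,892.66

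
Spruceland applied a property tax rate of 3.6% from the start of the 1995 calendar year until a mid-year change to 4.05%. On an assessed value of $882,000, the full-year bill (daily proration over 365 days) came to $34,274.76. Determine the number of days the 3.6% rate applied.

Let d = days at the first rate; then 365 − d days at the second rate.
$882,000 × [3.6%·d + 4.05%·(365−d)] / 365 = $34,274.76
Solving gives d = 133, so the new rate took effect on 14 May 1995.

133 days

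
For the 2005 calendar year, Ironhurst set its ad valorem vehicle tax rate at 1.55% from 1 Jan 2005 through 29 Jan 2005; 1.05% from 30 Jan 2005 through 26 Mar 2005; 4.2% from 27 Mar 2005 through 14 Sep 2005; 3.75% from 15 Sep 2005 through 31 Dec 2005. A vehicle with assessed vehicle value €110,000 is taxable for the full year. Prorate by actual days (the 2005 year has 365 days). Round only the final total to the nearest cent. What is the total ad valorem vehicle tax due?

€3,710.32

1 Jan – 29 Jan 2005: 29 days at 1.55% → €110,000 × 1.55% × 29/365 = €135.4658
30 Jan – 26 Mar 2005: 56 days at 1.05% → €110,000 × 1.05% × 56/365 = €177.2055
27 Mar – 14 Sep 2005: 172 days at 4.2% → €110,000 × 4.2% × 172/365 = €2,177.0959
15 Sep – 31 Dec 2005: 108 days at 3.75% → €110,000 × 3.75% × 108/365 = €1,220.5479
Total = €3,710.3151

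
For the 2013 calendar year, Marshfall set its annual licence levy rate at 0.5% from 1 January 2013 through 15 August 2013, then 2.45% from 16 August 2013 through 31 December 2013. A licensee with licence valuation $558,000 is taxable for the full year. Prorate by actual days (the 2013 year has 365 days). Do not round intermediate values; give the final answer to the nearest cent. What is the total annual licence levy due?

1 January – 15 August 2013: 227 days at 0.5% → $558,000 × 0.5% × 227/365 = $1,735.1507
16 August – 31 December 2013: 138 days at 2.45% → $558,000 × 2.45% × 138/365 = $5,168.7616
Total = $6,903.9123

$6,903.91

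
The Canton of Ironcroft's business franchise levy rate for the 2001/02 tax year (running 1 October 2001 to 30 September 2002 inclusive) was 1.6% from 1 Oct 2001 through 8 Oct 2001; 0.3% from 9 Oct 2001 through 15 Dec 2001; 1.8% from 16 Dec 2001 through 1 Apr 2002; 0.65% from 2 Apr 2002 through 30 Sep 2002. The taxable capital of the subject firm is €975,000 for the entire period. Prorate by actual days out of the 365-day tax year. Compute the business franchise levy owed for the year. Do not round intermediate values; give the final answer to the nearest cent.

€9,191.71

1 Oct – 8 Oct 2001: 8 days at 1.6% → €975,000 × 1.6% × 8/365 = €341.9178
9 Oct – 15 Dec 2001: 68 days at 0.3% → €975,000 × 0.3% × 68/365 = €544.9315
16 Dec 2001 – 1 Apr 2002: 107 days at 1.8% → €975,000 × 1.8% × 107/365 = €5,144.7945
2 Apr – 30 Sep 2002: 182 days at 0.65% → €975,000 × 0.65% × 182/365 = €3,160.0685
Total = €9,191.7123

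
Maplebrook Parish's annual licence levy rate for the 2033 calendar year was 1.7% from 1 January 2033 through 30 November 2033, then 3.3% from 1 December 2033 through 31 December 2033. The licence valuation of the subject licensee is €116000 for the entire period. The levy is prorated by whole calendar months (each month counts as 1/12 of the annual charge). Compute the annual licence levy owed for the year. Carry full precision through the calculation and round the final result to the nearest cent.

1 January – 30 November 2033: 11 months at 1.7% → €116000 × 1.7% × 11/12 = €1807.6667
1 December – 31 December 2033: 1 month at 3.3% → €116000 × 3.3% × 1/12 = €319.0000
Total = €2126.6667

€2126.67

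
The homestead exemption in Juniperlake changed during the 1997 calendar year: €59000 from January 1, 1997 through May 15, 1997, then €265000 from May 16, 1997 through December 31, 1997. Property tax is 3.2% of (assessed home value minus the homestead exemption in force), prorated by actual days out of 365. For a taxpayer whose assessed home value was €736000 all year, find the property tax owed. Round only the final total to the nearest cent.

€17510.14

January 1 – May 15, 1997: 135 days, exemption €59000 → (€736000 − €59000) × 3.2% × 135/365 = €8012.7123
May 16 – December 31, 1997: 230 days, exemption €265000 → (€736000 − €265000) × 3.2% × 230/365 = €9497.4247
Total = €17510.1370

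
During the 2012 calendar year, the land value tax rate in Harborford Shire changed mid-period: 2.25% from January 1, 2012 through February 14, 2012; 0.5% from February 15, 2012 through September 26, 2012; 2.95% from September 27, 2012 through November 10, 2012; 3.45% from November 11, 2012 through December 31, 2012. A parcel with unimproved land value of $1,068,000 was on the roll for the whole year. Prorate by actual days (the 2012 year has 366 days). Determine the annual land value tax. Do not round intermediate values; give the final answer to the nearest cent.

January 1 – February 14, 2012: 45 days at 2.25% → $1,068,000 × 2.25% × 45/366 = $2,954.5082
February 15 – September 26, 2012: 225 days at 0.5% → $1,068,000 × 0.5% × 225/366 = $3,282.7869
September 27 – November 10, 2012: 45 days at 2.95% → $1,068,000 × 2.95% × 45/366 = $3,873.6885
November 11 – December 31, 2012: 51 days at 3.45% → $1,068,000 × 3.45% × 51/366 = $5,134.2787
Total = $15,245.2623

$15,245.26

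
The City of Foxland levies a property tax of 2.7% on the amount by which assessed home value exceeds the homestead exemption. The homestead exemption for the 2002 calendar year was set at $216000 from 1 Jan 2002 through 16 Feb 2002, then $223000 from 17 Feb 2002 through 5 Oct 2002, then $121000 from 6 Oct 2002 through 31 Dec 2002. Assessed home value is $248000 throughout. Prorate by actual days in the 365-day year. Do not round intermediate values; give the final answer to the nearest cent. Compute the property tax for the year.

$1355.77

1 Jan – 16 Feb 2002: 47 days, exemption $216000 → ($248000 − $216000) × 2.7% × 47/365 = $111.2548
17 Feb – 5 Oct 2002: 231 days, exemption $223000 → ($248000 − $223000) × 2.7% × 231/365 = $427.1918
6 Oct – 31 Dec 2002: 87 days, exemption $121000 → ($248000 − $121000) × 2.7% × 87/365 = $817.3233
Total = $1355.7699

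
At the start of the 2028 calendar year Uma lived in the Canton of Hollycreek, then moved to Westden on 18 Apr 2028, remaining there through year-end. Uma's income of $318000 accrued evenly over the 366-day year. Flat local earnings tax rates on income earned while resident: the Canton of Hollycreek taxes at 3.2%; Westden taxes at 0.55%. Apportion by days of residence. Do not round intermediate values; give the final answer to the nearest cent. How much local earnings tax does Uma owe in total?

The Canton of Hollycreek, 1 Jan – 17 Apr 2028: 108 days → $318000 × 3.2% × 108/366 = $3002.7541
Westden, 18 Apr – 31 Dec 2028: 258 days → $318000 × 0.55% × 258/366 = $1232.9016
Total = $4235.6557

$4235.66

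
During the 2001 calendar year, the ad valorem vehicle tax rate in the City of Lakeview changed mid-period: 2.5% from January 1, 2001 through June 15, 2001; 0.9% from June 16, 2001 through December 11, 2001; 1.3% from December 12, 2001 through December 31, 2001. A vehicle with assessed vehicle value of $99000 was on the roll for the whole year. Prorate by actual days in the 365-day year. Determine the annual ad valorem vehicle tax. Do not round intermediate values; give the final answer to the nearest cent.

January 1 – June 15, 2001: 166 days at 2.5% → $99000 × 2.5% × 166/365 = $1125.6164
June 16 – December 11, 2001: 179 days at 0.9% → $99000 × 0.9% × 179/365 = $436.9562
December 12 – December 31, 2001: 20 days at 1.3% → $99000 × 1.3% × 20/365 = $70.5205
Total = $1633.0932

$1633.09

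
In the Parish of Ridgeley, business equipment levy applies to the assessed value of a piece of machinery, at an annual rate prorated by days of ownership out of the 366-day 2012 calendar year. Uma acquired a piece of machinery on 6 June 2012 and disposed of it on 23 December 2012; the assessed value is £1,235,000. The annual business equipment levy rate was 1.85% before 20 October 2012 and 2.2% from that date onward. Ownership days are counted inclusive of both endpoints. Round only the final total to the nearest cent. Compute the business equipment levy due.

£13,315.05

6 June – 19 October 2012: 136 days at 1.85% → £1,235,000 × 1.85% × 136/366 = £8,489.7814
20 October – 23 December 2012: 65 days at 2.2% → £1,235,000 × 2.2% × 65/366 = £4,825.2732
Total = £13,315.0546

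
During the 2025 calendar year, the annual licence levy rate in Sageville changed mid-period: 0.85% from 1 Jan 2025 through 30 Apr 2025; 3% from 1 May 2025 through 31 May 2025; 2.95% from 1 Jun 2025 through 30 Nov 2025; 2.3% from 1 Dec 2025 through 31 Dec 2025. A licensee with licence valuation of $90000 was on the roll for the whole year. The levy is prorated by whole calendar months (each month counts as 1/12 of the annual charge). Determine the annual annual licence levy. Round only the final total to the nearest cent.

1 Jan – 30 Apr 2025: 4 months at 0.85% → $90000 × 0.85% × 4/12 = $255.0000
1 May – 31 May 2025: 1 month at 3% → $90000 × 3% × 1/12 = $225.0000
1 Jun – 30 Nov 2025: 6 months at 2.95% → $90000 × 2.95% × 6/12 = $1327.5000
1 Dec – 31 Dec 2025: 1 month at 2.3% → $90000 × 2.3% × 1/12 = $172.5000
Total = $1980.0000

$1980.00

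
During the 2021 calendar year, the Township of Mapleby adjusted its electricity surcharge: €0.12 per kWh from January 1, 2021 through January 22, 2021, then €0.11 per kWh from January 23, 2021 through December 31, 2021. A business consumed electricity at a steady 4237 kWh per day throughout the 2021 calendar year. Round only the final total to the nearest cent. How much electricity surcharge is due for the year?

€171,047.69

January 1 – January 22, 2021: 22 days × 4237 kWh/day = 93,214 kWh at €0.12/kWh → €11,185.68
January 23 – December 31, 2021: 343 days × 4237 kWh/day = 1,453,291 kWh at €0.11/kWh → €159,862.01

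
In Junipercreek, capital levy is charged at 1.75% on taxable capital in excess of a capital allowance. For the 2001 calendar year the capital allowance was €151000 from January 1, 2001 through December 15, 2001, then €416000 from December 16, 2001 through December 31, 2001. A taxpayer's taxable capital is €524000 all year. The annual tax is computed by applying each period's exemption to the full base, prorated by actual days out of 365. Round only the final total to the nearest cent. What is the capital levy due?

January 1 – December 15, 2001: 349 days, exemption €151000 → (€524000 − €151000) × 1.75% × 349/365 = €6241.3630
December 16 – December 31, 2001: 16 days, exemption €416000 → (€524000 − €416000) × 1.75% × 16/365 = €82.8493
Total = €6324.2123

€6324.21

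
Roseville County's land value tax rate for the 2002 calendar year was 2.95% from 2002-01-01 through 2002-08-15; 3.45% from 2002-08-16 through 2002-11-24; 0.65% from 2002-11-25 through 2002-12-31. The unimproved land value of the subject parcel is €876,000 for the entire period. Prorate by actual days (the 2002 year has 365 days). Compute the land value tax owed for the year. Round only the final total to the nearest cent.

2002-01-01 to 2002-08-15: 227 days at 2.95% → €876,000 × 2.95% × 227/365 = €16,071.6000
2002-08-16 to 2002-11-24: 101 days at 3.45% → €876,000 × 3.45% × 101/365 = €8,362.8000
2002-11-25 to 2002-12-31: 37 days at 0.65% → €876,000 × 0.65% × 37/365 = €577.2000
Total = €25,011.6000

€25,011.60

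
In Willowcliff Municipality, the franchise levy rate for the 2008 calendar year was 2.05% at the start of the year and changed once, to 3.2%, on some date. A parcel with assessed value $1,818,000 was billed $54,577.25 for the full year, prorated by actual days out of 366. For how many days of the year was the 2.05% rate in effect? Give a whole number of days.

63 days

Let d = days at the first rate; then 366 − d days at the second rate.
$1,818,000 × [2.05%·d + 3.2%·(366−d)] / 366 = $54,577.25
Solving gives d = 63, so the new rate took effect on 4 Mar 2008.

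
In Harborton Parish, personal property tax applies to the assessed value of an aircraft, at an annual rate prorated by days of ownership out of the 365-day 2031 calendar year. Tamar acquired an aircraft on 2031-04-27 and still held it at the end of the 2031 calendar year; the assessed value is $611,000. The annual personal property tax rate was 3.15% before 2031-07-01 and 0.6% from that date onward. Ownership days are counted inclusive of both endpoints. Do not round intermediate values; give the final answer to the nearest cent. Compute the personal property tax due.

$5,275.52

2031-04-27 to 2031-06-30: 65 days at 3.15% → $611,000 × 3.15% × 65/365 = $3,427.4589
2031-07-01 to 2031-12-31: 184 days at 0.6% → $611,000 × 0.6% × 184/365 = $1,848.0658
Total = $5,275.5247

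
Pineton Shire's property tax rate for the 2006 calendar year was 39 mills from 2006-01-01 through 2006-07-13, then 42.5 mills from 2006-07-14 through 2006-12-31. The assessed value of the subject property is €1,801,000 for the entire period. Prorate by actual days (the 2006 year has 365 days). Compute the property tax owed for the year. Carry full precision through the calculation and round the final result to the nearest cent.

2006-01-01 to 2006-07-13: 194 days at 39 mills → €1,801,000 × 3.9% × 194/365 = €37,332.5096
2006-07-14 to 2006-12-31: 171 days at 42.5 mills → €1,801,000 × 4.25% × 171/365 = €35,859.6370
Total = €73,192.1466

€73,192.15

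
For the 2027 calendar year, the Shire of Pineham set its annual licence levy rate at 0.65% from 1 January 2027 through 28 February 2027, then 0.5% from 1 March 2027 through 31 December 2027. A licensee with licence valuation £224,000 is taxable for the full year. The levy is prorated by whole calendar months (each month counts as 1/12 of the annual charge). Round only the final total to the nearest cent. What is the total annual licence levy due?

1 January – 28 February 2027: 2 months at 0.65% → £224,000 × 0.65% × 2/12 = £242.6667
1 March – 31 December 2027: 10 months at 0.5% → £224,000 × 0.5% × 10/12 = £933.3333
Total = £1,176.0000

£1,176.00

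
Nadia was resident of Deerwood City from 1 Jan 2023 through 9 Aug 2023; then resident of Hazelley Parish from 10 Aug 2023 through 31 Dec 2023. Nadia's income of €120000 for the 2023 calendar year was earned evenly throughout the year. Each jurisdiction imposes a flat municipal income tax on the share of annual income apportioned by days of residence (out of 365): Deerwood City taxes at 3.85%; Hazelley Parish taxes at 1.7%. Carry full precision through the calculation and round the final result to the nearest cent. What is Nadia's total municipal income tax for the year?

€3602.14

Deerwood City, 1 Jan – 9 Aug 2023: 221 days → €120000 × 3.85% × 221/365 = €2797.3151
Hazelley Parish, 10 Aug – 31 Dec 2023: 144 days → €120000 × 1.7% × 144/365 = €804.8219
Total = €3602.1370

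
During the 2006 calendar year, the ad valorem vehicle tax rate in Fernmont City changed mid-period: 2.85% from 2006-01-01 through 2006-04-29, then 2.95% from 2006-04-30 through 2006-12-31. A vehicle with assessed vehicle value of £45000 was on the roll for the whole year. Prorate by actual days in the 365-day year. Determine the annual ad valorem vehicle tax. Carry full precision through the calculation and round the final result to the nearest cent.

2006-01-01 to 2006-04-29: 119 days at 2.85% → £45000 × 2.85% × 119/365 = £418.1301
2006-04-30 to 2006-12-31: 246 days at 2.95% → £45000 × 2.95% × 246/365 = £894.6986
Total = £1312.8288

£1312.83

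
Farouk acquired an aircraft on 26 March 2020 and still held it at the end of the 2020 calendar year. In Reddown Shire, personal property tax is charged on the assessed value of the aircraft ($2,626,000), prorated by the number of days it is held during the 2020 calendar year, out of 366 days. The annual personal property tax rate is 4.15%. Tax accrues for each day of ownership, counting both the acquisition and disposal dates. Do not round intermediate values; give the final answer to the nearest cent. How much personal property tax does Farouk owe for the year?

$83,669.67

Days held (26 March – 31 December 2020): 281 out of 366
Tax = $2,626,000 × 4.15% × 281/366 = $83,669.6694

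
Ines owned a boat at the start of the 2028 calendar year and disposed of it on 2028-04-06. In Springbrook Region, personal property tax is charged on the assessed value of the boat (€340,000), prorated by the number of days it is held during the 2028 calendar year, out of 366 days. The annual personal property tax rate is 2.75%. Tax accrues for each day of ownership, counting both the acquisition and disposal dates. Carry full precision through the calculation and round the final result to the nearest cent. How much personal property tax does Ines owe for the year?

Days held (2028-01-01 to 2028-04-06): 97 out of 366
Tax = €340,000 × 2.75% × 97/366 = €2,478.0055

€2,478.01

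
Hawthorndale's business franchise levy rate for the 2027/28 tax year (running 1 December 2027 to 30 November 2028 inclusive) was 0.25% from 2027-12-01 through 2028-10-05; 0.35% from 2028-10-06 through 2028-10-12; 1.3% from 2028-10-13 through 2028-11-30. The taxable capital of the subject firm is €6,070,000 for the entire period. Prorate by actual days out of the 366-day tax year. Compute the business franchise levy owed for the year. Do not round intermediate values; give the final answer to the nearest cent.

€23,823.92

2027-12-01 to 2028-10-05: 310 days at 0.25% → €6,070,000 × 0.25% × 310/366 = €12,853.1421
2028-10-06 to 2028-10-12: 7 days at 0.35% → €6,070,000 × 0.35% × 7/366 = €406.3251
2028-10-13 to 2028-11-30: 49 days at 1.3% → €6,070,000 × 1.3% × 49/366 = €10,564.4536
Total = €23,823.9208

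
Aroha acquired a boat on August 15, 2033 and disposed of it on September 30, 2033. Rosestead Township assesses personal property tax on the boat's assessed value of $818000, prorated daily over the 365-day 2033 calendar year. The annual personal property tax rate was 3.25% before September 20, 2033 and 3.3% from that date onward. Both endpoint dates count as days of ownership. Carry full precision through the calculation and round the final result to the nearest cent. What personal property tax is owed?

August 15 – September 19, 2033: 36 days at 3.25% → $818000 × 3.25% × 36/365 = $2622.0822
September 20 – September 30, 2033: 11 days at 3.3% → $818000 × 3.3% × 11/365 = $813.5178
Total = $3435.6000

$3435.60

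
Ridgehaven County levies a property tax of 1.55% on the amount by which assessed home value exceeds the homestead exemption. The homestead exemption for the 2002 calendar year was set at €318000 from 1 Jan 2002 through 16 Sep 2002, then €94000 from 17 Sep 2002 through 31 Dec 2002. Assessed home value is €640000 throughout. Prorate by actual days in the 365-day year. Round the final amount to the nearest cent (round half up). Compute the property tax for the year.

€5999.31

1 Jan – 16 Sep 2002: 259 days, exemption €318000 → (€640000 − €318000) × 1.55% × 259/365 = €3541.5589
17 Sep – 31 Dec 2002: 106 days, exemption €94000 → (€640000 − €94000) × 1.55% × 106/365 = €2457.7479
Total = €5999.3068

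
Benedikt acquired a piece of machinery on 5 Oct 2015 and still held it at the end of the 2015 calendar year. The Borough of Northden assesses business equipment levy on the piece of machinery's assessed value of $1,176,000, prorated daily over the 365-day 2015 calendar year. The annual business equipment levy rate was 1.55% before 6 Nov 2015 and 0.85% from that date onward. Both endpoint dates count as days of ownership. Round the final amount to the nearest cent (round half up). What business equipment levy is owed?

5 Oct – 5 Nov 2015: 32 days at 1.55% → $1,176,000 × 1.55% × 32/365 = $1,598.0712
6 Nov – 31 Dec 2015: 56 days at 0.85% → $1,176,000 × 0.85% × 56/365 = $1,533.6329
Total = $3,131.7041

$3,131.70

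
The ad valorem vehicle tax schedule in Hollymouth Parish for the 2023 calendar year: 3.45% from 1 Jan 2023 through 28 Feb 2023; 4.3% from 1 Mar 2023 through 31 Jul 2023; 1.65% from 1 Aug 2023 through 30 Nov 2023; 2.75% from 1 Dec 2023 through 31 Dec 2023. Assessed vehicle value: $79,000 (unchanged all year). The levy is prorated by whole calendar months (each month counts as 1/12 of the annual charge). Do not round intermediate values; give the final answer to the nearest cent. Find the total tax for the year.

$2,485.21

1 Jan – 28 Feb 2023: 2 months at 3.45% → $79,000 × 3.45% × 2/12 = $454.2500
1 Mar – 31 Jul 2023: 5 months at 4.3% → $79,000 × 4.3% × 5/12 = $1,415.4167
1 Aug – 30 Nov 2023: 4 months at 1.65% → $79,000 × 1.65% × 4/12 = $434.5000
1 Dec – 31 Dec 2023: 1 month at 2.75% → $79,000 × 2.75% × 1/12 = $181.0417
Total = $2,485.2083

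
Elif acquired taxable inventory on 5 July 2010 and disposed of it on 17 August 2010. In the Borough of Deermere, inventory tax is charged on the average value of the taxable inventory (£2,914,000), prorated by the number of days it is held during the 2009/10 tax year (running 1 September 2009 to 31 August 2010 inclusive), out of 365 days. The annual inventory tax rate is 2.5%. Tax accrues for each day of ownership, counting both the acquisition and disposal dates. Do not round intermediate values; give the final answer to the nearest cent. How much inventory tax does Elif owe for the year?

£8,781.92

Days held (5 July – 17 August 2010): 44 out of 365
Tax = £2,914,000 × 2.5% × 44/365 = £8,781.9178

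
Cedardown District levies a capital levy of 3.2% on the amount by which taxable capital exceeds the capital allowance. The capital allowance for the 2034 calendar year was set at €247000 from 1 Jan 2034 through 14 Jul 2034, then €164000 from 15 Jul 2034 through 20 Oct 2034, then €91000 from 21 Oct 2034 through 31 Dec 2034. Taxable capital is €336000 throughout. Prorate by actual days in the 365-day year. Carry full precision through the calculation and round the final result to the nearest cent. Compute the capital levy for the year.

€4545.84

1 Jan – 14 Jul 2034: 195 days, exemption €247000 → (€336000 − €247000) × 3.2% × 195/365 = €1521.5342
15 Jul – 20 Oct 2034: 98 days, exemption €164000 → (€336000 − €164000) × 3.2% × 98/365 = €1477.7863
21 Oct – 31 Dec 2034: 72 days, exemption €91000 → (€336000 − €91000) × 3.2% × 72/365 = €1546.5205
Total = €4545.8411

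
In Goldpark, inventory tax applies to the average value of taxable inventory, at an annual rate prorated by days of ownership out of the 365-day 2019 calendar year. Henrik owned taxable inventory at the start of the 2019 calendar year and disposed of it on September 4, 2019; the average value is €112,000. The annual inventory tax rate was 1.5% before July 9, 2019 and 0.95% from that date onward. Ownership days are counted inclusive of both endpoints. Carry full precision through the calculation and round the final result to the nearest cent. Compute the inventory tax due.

January 1 – July 8, 2019: 189 days at 1.5% → €112,000 × 1.5% × 189/365 = €869.9178
July 9 – September 4, 2019: 58 days at 0.95% → €112,000 × 0.95% × 58/365 = €169.0740
Total = €1,038.9918

€1,038.99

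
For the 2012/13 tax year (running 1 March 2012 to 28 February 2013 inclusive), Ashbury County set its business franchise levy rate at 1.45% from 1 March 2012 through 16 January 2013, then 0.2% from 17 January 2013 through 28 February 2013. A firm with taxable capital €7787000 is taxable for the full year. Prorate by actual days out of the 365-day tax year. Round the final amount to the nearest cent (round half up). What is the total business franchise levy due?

€101444.34

1 March 2012 – 16 January 2013: 322 days at 1.45% → €7787000 × 1.45% × 322/365 = €99609.5973
17 January – 28 February 2013: 43 days at 0.2% → €7787000 × 0.2% × 43/365 = €1834.7452
Total = €101444.3425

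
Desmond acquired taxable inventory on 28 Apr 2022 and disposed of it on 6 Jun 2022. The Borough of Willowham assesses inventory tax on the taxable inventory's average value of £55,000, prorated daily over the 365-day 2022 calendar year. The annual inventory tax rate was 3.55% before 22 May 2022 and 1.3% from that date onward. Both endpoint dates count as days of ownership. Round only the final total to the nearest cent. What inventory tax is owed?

28 Apr – 21 May 2022: 24 days at 3.55% → £55,000 × 3.55% × 24/365 = £128.3836
22 May – 6 Jun 2022: 16 days at 1.3% → £55,000 × 1.3% × 16/365 = £31.3425
Total = £159.7260

£159.73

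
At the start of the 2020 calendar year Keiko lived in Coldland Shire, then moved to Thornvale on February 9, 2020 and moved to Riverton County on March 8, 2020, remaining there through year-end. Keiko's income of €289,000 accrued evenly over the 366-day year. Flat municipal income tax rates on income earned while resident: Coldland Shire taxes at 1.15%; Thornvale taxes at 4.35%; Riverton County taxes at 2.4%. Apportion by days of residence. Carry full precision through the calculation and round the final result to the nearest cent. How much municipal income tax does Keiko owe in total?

€6,982.19

Coldland Shire, January 1 – February 8, 2020: 39 days → €289,000 × 1.15% × 39/366 = €354.1434
Thornvale, February 9 – March 7, 2020: 28 days → €289,000 × 4.35% × 28/366 = €961.7541
Riverton County, March 8 – December 31, 2020: 299 days → €289,000 × 2.4% × 299/366 = €5,666.2951
Total = €6,982.1926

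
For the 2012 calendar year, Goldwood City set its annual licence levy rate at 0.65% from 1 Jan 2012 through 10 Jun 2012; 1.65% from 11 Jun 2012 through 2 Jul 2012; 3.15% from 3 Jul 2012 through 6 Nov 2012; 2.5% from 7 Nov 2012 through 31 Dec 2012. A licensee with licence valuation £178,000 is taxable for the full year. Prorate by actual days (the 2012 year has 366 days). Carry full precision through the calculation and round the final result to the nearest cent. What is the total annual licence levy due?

£3,302.97

1 Jan – 10 Jun 2012: 162 days at 0.65% → £178,000 × 0.65% × 162/366 = £512.1148
11 Jun – 2 Jul 2012: 22 days at 1.65% → £178,000 × 1.65% × 22/366 = £176.5410
3 Jul – 6 Nov 2012: 127 days at 3.15% → £178,000 × 3.15% × 127/366 = £1,945.5984
7 Nov – 31 Dec 2012: 55 days at 2.5% → £178,000 × 2.5% × 55/366 = £668.7158
Total = £3,302.9699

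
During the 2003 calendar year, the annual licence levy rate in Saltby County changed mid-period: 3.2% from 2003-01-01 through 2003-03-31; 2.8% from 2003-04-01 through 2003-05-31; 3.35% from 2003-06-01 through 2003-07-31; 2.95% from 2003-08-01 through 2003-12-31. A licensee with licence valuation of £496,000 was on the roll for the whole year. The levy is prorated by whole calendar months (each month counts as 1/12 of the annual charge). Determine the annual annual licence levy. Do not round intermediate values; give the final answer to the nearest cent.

2003-01-01 to 2003-03-31: 3 months at 3.2% → £496,000 × 3.2% × 3/12 = £3,968.0000
2003-04-01 to 2003-05-31: 2 months at 2.8% → £496,000 × 2.8% × 2/12 = £2,314.6667
2003-06-01 to 2003-07-31: 2 months at 3.35% → £496,000 × 3.35% × 2/12 = £2,769.3333
2003-08-01 to 2003-12-31: 5 months at 2.95% → £496,000 × 2.95% × 5/12 = £6,096.6667
Total = £15,148.6667

£15,148.67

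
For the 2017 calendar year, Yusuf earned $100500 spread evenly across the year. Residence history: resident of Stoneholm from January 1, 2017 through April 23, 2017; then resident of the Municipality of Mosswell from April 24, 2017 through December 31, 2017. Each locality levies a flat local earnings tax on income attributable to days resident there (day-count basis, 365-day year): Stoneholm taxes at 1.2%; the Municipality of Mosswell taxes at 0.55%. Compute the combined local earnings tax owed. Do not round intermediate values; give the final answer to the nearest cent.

Stoneholm, January 1 – April 23, 2017: 113 days → $100500 × 1.2% × 113/365 = $373.3644
The Municipality of Mosswell, April 24 – December 31, 2017: 252 days → $100500 × 0.55% × 252/365 = $381.6247
Total = $754.9890

$754.99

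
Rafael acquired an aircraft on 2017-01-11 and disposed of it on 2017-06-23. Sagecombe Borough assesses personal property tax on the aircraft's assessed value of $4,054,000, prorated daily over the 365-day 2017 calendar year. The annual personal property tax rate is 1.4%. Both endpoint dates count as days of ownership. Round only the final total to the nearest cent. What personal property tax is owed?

Days held (2017-01-11 to 2017-06-23): 164 out of 365
Tax = $4,054,000 × 1.4% × 164/365 = $25,501.3260

$25,501.33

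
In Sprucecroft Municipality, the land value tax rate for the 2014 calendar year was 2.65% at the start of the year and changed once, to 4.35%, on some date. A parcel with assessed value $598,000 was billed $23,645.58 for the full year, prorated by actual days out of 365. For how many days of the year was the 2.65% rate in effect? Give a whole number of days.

85 days

Let d = days at the first rate; then 365 − d days at the second rate.
$598,000 × [2.65%·d + 4.35%·(365−d)] / 365 = $23,645.58
Solving gives d = 85, so the new rate took effect on March 27, 2014.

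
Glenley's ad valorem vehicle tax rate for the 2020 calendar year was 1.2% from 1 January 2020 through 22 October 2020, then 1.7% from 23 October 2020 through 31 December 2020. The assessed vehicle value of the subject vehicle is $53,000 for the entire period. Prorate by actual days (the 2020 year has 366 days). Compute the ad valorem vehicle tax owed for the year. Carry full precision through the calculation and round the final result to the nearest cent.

$686.68

1 January – 22 October 2020: 296 days at 1.2% → $53,000 × 1.2% × 296/366 = $514.3607
23 October – 31 December 2020: 70 days at 1.7% → $53,000 × 1.7% × 70/366 = $172.3224
Total = $686.6831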